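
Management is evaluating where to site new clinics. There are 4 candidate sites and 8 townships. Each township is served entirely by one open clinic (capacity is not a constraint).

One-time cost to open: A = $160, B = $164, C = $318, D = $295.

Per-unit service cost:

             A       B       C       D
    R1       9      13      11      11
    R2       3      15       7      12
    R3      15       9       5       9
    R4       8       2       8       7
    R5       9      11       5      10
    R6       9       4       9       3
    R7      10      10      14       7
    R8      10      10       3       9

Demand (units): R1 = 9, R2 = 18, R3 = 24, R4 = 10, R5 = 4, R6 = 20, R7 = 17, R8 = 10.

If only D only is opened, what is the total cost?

Each township is assigned to its cheapest site among the open ones.
{D}: R1→D 11·9=99, R2→D 12·18=216, R3→D 9·24=216, R4→D 7·10=70, R5→D 10·4=40, R6→D 3·20=60, R7→D 7·17=119, R8→D 9·10=90. Service 910; fixed 295; total 1205.

Total cost: 1205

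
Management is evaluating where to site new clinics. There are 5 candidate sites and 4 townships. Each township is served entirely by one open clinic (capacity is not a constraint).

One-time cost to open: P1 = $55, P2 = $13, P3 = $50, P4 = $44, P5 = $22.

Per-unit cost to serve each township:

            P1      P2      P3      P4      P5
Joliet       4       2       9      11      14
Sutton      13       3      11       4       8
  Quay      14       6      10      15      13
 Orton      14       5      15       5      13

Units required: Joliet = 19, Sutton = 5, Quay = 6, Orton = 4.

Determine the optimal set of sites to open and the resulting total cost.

For any fixed open set, each township goes to its cheapest open site; total = fixed + service.
{P2}: Joliet→P2 2·19=38, Sutton→P2 3·5=15, Quay→P2 6·6=36, Orton→P2 5·4=20. Service 109; fixed 13; total 122.
{P2, P5}: service 109 + fixed 35 = 144
{P2, P4}: Joliet→P2 2·19=38, Sutton→P2 3·5=15, Quay→P2 6·6=36, Orton→P2 5·4=20. Service 109; fixed 57; total 166.
{P1, P2, P3, P4, P5}: service 109 + fixed 184 = 293
No other subset beats 122.

Open P2 only; minimum total cost 122.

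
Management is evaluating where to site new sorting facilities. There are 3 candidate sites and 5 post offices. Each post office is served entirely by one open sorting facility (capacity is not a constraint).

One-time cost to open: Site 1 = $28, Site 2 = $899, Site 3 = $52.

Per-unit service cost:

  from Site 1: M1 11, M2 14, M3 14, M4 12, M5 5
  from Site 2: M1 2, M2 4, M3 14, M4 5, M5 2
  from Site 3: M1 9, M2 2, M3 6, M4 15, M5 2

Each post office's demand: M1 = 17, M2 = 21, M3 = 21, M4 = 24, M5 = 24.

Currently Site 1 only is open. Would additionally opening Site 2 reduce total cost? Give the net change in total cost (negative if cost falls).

Current service cost with {Site 1}: 1183.
Adding Site 2: each post office re-picks its cheapest; new service cost 580, saving 603.
Extra fixed cost: 899. Net change = 899 − 603 = 296.
(Totals: 1211 → 1507.)

No — net change +296 (cost rises by 296).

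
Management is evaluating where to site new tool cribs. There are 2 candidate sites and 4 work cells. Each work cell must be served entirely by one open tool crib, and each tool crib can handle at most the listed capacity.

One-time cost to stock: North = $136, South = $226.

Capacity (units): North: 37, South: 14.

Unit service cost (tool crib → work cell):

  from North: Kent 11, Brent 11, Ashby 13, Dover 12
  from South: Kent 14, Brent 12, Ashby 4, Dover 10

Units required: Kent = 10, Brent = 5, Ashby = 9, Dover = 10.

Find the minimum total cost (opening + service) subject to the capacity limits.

Minimum total cost: 538

Open {North}: Kent→North 11·10=110, Brent→North 11·5=55, Ashby→North 13·9=117, Dover→North 12·10=120.
Loads: North carries 34/37. Service 402; fixed 136; total 538.
Next best feasible plan costs 683.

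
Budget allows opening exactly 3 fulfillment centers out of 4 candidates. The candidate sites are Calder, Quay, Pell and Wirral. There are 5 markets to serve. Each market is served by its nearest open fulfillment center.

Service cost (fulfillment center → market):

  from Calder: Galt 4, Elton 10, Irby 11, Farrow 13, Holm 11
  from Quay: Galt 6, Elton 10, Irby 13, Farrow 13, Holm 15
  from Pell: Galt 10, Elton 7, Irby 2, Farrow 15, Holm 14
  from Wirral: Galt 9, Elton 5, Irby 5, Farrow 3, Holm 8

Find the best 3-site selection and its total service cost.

With exactly 3 open, each market uses its cheapest among the chosen.
{Calder, Pell, Wirral}: Galt→Calder 4, Elton→Wirral 5, Irby→Pell 2, Farrow→Wirral 3, Holm→Wirral 8. Service cost 22.
{Quay, Pell, Wirral}: service cost 24
{Calder, Quay, Wirral}: service cost 25
Among all 4 size-3 choices, {Calder, Pell, Wirral} is lowest.

Choose Calder, Pell and Wirral; total service cost 22.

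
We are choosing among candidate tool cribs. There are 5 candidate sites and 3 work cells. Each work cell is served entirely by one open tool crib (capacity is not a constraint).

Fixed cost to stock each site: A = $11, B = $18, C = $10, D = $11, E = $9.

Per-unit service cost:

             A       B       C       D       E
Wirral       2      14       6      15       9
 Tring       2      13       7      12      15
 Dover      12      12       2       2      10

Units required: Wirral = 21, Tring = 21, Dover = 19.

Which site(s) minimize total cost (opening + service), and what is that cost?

For any fixed open set, each work cell goes to its cheapest open site; total = fixed + service.
{A, C}: Wirral→A 2·21=42, Tring→A 2·21=42, Dover→C 2·19=38. Service 122; fixed 21; total 143.
{A, D}: service 122 + fixed 22 = 144
{A, C, E}: Wirral→A 2·21=42, Tring→A 2·21=42, Dover→C 2·19=38. Service 122; fixed 30; total 152.
{A, B, C, D, E}: service 122 + fixed 59 = 181
No other subset beats 143.

Open A and C; minimum total cost 143.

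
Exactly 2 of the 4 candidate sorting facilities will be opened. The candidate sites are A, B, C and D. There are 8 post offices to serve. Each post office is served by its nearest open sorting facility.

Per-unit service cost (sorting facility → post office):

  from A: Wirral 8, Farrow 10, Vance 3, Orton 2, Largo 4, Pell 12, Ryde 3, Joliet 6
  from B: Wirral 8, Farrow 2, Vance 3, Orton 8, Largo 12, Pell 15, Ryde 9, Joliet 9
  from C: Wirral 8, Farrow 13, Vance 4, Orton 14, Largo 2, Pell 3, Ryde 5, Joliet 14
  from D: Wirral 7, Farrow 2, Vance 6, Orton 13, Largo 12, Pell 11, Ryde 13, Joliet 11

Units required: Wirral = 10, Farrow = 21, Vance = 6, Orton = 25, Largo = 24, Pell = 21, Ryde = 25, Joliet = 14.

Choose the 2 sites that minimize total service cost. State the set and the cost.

Choose A and C; total service cost 628.

With exactly 2 open, each post office uses its cheapest among the chosen.
{A, C}: Wirral→A 8·10=80, Farrow→A 10·21=210, Vance→A 3·6=18, Orton→A 2·25=50, Largo→C 2·24=48, Pell→C 3·21=63, Ryde→A 3·25=75, Joliet→A 6·14=84. Service cost 628.
{A, D}: service cost 666
{A, B}: service cost 697
Among all 6 size-2 choices, {A, C} is lowest.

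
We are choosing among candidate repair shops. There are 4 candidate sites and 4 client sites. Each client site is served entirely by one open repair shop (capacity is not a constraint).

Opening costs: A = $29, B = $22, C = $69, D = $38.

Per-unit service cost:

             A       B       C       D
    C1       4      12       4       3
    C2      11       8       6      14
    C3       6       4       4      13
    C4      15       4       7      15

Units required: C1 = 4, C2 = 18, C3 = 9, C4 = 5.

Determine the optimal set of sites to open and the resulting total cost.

For any fixed open set, each client site goes to its cheapest open site; total = fixed + service.
{C}: C1→C 4·4=16, C2→C 6·18=108, C3→C 4·9=36, C4→C 7·5=35. Service 195; fixed 69; total 264.
{A, B}: service 216 + fixed 51 = 267
{B}: C1→B 12·4=48, C2→B 8·18=144, C3→B 4·9=36, C4→B 4·5=20. Service 248; fixed 22; total 270.
{A, B, C, D}: service 176 + fixed 158 = 334
(All 15 nonempty subsets were checked; C only is lowest.)

Open C only; minimum total cost 264.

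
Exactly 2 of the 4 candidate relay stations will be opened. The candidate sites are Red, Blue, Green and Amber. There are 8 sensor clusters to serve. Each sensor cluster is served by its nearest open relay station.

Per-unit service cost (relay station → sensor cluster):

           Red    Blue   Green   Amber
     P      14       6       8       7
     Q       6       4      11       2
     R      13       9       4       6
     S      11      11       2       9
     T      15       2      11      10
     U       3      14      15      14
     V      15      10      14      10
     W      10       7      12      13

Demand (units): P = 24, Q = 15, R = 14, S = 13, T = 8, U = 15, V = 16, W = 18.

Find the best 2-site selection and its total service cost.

Choose Blue and Green; total service cost 798.

With exactly 2 open, each sensor cluster uses its cheapest among the chosen.
{Blue, Green}: P→Blue 6·24=144, Q→Blue 4·15=60, R→Green 4·14=56, S→Green 2·13=26, T→Blue 2·8=16, U→Blue 14·15=210, V→Blue 10·16=160, W→Blue 7·18=126. Service cost 798.
{Red, Blue}: service cost 820
{Red, Amber}: service cost 864
Among all 6 size-2 choices, {Blue, Green} is lowest.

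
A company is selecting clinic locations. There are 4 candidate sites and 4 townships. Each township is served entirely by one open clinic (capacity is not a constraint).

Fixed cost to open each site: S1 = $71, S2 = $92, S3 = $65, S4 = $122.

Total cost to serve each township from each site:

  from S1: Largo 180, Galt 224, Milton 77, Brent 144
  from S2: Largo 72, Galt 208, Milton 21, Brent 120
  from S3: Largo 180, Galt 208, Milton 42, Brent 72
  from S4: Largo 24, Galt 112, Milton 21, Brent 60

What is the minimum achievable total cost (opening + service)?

Minimum total cost: 339

For any fixed open set, each township goes to its cheapest open site; total = fixed + service.
{S4}: Largo→S4 24, Galt→S4 112, Milton→S4 21, Brent→S4 60. Service 217; fixed 122; total 339.
{S3, S4}: service 217 + fixed 187 = 404
{S1, S4}: service 217 + fixed 193 = 410
{S1, S2, S3, S4}: service 217 + fixed 350 = 567
No other subset beats 339.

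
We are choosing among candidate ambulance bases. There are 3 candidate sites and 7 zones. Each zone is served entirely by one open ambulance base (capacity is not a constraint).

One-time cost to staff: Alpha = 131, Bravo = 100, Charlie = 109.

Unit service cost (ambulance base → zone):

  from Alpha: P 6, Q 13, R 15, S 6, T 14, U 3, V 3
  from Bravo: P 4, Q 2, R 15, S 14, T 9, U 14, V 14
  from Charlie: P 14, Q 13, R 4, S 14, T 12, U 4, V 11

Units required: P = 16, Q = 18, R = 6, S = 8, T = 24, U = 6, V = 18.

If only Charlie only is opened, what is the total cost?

Each zone is assigned to its cheapest site among the open ones.
{Charlie}: P→Charlie 14·16=224, Q→Charlie 13·18=234, R→Charlie 4·6=24, S→Charlie 14·8=112, T→Charlie 12·24=288, U→Charlie 4·6=24, V→Charlie 11·18=198. Service 1104; fixed 109; total 1213.

Total cost: 1213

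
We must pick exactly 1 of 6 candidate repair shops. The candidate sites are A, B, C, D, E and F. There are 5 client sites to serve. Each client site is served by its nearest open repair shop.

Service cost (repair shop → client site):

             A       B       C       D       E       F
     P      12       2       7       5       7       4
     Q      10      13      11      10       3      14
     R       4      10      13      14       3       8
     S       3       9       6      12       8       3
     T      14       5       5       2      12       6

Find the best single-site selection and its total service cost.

Choose E only; total service cost 33.

With exactly 1 open, each client site uses its cheapest among the chosen.
{E}: P→E 7, Q→E 3, R→E 3, S→E 8, T→E 12. Service cost 33.
{F}: service cost 35
{B}: service cost 39
Among all 6 size-1 choices, {E} is lowest.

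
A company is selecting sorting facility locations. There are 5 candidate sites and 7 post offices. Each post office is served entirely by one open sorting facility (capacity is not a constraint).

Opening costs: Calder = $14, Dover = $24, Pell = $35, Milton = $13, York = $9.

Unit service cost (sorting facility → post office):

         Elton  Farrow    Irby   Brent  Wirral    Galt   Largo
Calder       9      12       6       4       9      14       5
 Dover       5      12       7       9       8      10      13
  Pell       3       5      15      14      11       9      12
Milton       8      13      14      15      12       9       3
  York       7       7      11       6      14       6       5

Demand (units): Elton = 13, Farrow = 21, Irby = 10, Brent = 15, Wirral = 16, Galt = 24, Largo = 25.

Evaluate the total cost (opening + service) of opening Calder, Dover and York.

Each post office is assigned to its cheapest site among the open ones.
{Calder, Dover, York}: Elton→Dover 5·13=65, Farrow→York 7·21=147, Irby→Calder 6·10=60, Brent→Calder 4·15=60, Wirral→Dover 8·16=128, Galt→York 6·24=144, Largo→Calder 5·25=125. Service 729; fixed 47; total 776.

Total cost: 776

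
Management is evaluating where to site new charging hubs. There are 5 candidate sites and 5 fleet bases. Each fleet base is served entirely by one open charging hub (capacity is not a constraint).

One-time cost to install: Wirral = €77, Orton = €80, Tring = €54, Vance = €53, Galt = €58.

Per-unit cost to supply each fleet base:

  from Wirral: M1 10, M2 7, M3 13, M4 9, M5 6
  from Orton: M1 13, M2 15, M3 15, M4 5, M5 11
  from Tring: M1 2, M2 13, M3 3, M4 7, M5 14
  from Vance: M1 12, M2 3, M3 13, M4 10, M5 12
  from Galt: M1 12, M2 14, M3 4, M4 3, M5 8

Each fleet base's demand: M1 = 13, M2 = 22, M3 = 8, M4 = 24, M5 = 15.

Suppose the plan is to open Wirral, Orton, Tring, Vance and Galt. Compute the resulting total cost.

Total cost: 600

Each fleet base is assigned to its cheapest site among the open ones.
{Wirral, Orton, Tring, Vance, Galt}: M1→Tring 2·13=26, M2→Vance 3·22=66, M3→Tring 3·8=24, M4→Galt 3·24=72, M5→Wirral 6·15=90. Service 278; fixed 322; total 600.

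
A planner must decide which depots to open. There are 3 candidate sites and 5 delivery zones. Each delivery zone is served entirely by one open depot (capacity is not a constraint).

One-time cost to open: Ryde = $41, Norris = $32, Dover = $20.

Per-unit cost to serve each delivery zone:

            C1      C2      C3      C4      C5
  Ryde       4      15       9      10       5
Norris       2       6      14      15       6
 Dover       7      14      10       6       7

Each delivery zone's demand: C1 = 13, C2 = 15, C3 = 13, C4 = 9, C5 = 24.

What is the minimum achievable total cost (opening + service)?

Minimum total cost: 496

For any fixed open set, each delivery zone goes to its cheapest open site; total = fixed + service.
{Norris, Dover}: C1→Norris 2·13=26, C2→Norris 6·15=90, C3→Dover 10·13=130, C4→Dover 6·9=54, C5→Norris 6·24=144. Service 444; fixed 52; total 496.
{Ryde, Norris, Dover}: C1→Norris 2·13=26, C2→Norris 6·15=90, C3→Ryde 9·13=117, C4→Dover 6·9=54, C5→Ryde 5·24=120. Service 407; fixed 93; total 500.
{Ryde, Norris}: service 443 + fixed 73 = 516
{Dover}: service 653 + fixed 20 = 673
No other subset beats 496.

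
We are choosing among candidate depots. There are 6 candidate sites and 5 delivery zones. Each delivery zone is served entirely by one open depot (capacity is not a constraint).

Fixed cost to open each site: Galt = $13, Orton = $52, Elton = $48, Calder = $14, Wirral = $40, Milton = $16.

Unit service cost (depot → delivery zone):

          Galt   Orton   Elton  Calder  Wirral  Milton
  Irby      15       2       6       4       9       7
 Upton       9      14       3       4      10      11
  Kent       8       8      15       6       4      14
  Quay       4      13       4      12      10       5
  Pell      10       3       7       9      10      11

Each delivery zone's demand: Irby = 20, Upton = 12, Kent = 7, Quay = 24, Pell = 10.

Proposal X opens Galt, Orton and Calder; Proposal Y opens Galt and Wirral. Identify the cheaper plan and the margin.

Proposal X: {Galt, Orton, Calder}: Irby→Orton 2·20=40, Upton→Calder 4·12=48, Kent→Calder 6·7=42, Quay→Galt 4·24=96, Pell→Orton 3·10=30. Service 256; fixed 79; total 335.
Proposal Y: {Galt, Wirral}: Irby→Wirral 9·20=180, Upton→Galt 9·12=108, Kent→Wirral 4·7=28, Quay→Galt 4·24=96, Pell→Galt 10·10=100. Service 512; fixed 53; total 565.
Difference: |335 − 565| = 230.

Proposal X is cheaper by 230.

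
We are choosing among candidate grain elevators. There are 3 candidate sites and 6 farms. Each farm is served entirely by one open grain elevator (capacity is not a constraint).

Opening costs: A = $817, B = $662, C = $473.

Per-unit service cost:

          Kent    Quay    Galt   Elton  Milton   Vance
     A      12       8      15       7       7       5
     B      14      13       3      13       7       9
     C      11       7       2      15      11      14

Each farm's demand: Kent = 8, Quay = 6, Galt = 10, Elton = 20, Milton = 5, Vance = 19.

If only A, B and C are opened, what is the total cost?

Total cost: 2372

Each farm is assigned to its cheapest site among the open ones.
{A, B, C}: Kent→C 11·8=88, Quay→C 7·6=42, Galt→C 2·10=20, Elton→A 7·20=140, Milton→A 7·5=35, Vance→A 5·19=95. Service 420; fixed 1952; total 2372.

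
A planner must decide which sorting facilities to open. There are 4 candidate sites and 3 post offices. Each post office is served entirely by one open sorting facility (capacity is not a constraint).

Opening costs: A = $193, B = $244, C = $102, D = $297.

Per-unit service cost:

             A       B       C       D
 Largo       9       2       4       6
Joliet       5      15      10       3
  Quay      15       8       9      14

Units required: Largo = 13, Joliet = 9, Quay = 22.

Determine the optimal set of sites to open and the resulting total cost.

For any fixed open set, each post office goes to its cheapest open site; total = fixed + service.
{C}: Largo→C 4·13=52, Joliet→C 10·9=90, Quay→C 9·22=198. Service 340; fixed 102; total 442.
{B}: service 337 + fixed 244 = 581
{A, C}: service 295 + fixed 295 = 590
{A, B, C, D}: service 229 + fixed 836 = 1065
No other subset beats 442.

Open C only; minimum total cost 442.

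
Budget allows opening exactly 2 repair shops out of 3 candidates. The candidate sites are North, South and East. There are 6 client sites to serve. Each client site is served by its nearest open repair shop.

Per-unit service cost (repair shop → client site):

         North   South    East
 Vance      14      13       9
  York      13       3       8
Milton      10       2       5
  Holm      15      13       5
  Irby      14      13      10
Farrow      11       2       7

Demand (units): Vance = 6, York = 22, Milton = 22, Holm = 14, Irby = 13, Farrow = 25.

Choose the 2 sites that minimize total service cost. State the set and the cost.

With exactly 2 open, each client site uses its cheapest among the chosen.
{South, East}: Vance→East 9·6=54, York→South 3·22=66, Milton→South 2·22=44, Holm→East 5·14=70, Irby→East 10·13=130, Farrow→South 2·25=50. Service cost 414.
{North, South}: service cost 589
{North, East}: service cost 715
Among all 3 size-2 choices, {South, East} is lowest.

Choose South and East; total service cost 414.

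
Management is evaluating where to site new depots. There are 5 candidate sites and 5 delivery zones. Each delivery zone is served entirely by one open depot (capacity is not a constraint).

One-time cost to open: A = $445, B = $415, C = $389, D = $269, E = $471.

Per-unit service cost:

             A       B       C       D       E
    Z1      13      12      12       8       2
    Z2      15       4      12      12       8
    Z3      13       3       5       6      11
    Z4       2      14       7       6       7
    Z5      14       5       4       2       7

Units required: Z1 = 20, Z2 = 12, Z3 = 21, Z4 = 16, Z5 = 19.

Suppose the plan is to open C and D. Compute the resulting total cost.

Each delivery zone is assigned to its cheapest site among the open ones.
{C, D}: Z1→D 8·20=160, Z2→C 12·12=144, Z3→C 5·21=105, Z4→D 6·16=96, Z5→D 2·19=38. Service 543; fixed 658; total 1201.

Total cost: 1201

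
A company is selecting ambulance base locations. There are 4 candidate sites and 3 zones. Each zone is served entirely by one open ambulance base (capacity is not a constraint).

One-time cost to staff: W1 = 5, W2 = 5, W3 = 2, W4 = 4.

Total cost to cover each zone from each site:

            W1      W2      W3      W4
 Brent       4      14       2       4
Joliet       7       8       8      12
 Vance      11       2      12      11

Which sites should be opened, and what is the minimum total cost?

For any fixed open set, each zone goes to its cheapest open site; total = fixed + service.
{W2, W3}: Brent→W3 2, Joliet→W2 8, Vance→W2 2. Service 12; fixed 7; total 19.
{W1, W2}: service 13 + fixed 10 = 23
{W1, W2, W3}: service 11 + fixed 12 = 23
{W1, W2, W3, W4}: service 11 + fixed 16 = 27
No other subset beats 19.

Open W2 and W3; minimum total cost 19.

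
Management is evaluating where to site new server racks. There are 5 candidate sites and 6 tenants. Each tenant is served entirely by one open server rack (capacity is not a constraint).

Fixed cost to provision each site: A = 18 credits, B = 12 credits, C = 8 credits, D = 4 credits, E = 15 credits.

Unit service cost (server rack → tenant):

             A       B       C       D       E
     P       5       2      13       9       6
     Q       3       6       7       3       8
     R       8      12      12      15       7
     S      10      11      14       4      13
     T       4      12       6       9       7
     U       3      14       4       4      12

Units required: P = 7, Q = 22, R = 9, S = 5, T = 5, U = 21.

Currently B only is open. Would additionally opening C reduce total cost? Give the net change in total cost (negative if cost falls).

Yes — net change −232 (cost falls by 232).

Current service cost with {B}: 663.
Adding C: each tenant re-picks its cheapest; new service cost 423, saving 240.
Extra fixed cost: 8. Net change = 8 − 240 = -232.
(Totals: 675 → 443.)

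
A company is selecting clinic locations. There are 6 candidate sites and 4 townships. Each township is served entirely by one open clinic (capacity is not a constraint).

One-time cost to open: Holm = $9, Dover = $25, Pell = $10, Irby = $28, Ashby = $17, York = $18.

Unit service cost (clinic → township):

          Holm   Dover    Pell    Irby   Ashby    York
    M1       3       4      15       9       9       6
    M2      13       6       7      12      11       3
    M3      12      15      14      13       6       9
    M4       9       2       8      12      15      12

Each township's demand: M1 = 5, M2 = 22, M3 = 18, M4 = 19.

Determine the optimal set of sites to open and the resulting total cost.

For any fixed open set, each township goes to its cheapest open site; total = fixed + service.
{Dover, Ashby, York}: M1→Dover 4·5=20, M2→York 3·22=66, M3→Ashby 6·18=108, M4→Dover 2·19=38. Service 232; fixed 60; total 292.
{Holm, Dover, Ashby, York}: M1→Holm 3·5=15, M2→York 3·22=66, M3→Ashby 6·18=108, M4→Dover 2·19=38. Service 227; fixed 69; total 296.
{Dover, Pell, Ashby, York}: M1→Dover 4·5=20, M2→York 3·22=66, M3→Ashby 6·18=108, M4→Dover 2·19=38. Service 232; fixed 70; total 302.
{Holm, Dover, Pell, Irby, Ashby, York}: service 227 + fixed 107 = 334
No other subset beats 292.

Open Dover, Ashby and York; minimum total cost 292.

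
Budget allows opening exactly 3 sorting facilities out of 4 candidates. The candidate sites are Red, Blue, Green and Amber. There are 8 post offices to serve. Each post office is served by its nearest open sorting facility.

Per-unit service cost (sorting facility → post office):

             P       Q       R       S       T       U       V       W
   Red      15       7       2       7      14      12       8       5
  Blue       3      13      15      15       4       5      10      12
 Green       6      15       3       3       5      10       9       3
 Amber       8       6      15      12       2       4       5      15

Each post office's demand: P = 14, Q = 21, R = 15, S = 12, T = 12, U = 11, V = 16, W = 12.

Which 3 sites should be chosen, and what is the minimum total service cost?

With exactly 3 open, each post office uses its cheapest among the chosen.
{Blue, Green, Amber}: P→Blue 3·14=42, Q→Amber 6·21=126, R→Green 3·15=45, S→Green 3·12=36, T→Amber 2·12=24, U→Amber 4·11=44, V→Amber 5·16=80, W→Green 3·12=36. Service cost 433.
{Red, Green, Amber}: service cost 460
{Red, Blue, Amber}: service cost 490
Among all 4 size-3 choices, {Blue, Green, Amber} is lowest.

Choose Blue, Green and Amber; total service cost 433.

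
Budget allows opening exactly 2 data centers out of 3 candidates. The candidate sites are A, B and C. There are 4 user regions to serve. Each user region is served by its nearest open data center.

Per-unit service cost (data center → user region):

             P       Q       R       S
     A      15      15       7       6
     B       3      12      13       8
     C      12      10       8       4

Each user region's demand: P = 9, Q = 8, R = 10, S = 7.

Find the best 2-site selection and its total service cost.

Choose B and C; total service cost 215.

With exactly 2 open, each user region uses its cheapest among the chosen.
{B, C}: P→B 3·9=27, Q→C 10·8=80, R→C 8·10=80, S→C 4·7=28. Service cost 215.
{A, B}: service cost 235
{A, C}: service cost 286
Among all 3 size-2 choices, {B, C} is lowest.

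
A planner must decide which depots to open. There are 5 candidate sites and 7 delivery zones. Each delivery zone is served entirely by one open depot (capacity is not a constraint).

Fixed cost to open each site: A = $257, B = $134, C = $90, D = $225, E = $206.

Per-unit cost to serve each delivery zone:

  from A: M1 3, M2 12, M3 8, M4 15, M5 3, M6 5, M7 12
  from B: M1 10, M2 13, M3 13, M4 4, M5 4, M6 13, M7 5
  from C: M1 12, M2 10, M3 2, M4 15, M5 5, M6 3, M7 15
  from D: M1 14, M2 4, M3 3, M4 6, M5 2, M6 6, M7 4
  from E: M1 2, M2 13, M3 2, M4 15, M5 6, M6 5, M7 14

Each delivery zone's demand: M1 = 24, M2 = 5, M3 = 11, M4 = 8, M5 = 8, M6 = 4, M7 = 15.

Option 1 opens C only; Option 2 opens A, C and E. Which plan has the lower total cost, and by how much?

Option 1 is cheaper by 162.

Option 1: {C}: M1→C 12·24=288, M2→C 10·5=50, M3→C 2·11=22, M4→C 15·8=120, M5→C 5·8=40, M6→C 3·4=12, M7→C 15·15=225. Service 757; fixed 90; total 847.
Option 2: {A, C, E}: M1→E 2·24=48, M2→C 10·5=50, M3→C 2·11=22, M4→A 15·8=120, M5→A 3·8=24, M6→C 3·4=12, M7→A 12·15=180. Service 456; fixed 553; total 1009.
Difference: |847 − 1009| = 162.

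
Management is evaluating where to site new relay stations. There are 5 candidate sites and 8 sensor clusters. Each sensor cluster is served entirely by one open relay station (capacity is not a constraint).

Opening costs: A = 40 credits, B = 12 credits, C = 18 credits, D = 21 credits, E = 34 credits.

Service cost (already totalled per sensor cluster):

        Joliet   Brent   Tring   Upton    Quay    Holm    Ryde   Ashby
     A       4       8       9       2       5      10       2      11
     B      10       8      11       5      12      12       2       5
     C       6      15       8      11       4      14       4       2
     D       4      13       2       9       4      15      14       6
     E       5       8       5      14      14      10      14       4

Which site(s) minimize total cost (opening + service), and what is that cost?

For any fixed open set, each sensor cluster goes to its cheapest open site; total = fixed + service.
{B, D}: Joliet→D 4, Brent→B 8, Tring→D 2, Upton→B 5, Quay→D 4, Holm→B 12, Ryde→B 2, Ashby→B 5. Service 42; fixed 33; total 75.
{B}: service 65 + fixed 12 = 77
{B, C}: Joliet→C 6, Brent→B 8, Tring→C 8, Upton→B 5, Quay→C 4, Holm→B 12, Ryde→B 2, Ashby→C 2. Service 47; fixed 30; total 77.
{A, B, C, D, E}: service 34 + fixed 125 = 159
No other subset beats 75.

Open B and D; minimum total cost 75.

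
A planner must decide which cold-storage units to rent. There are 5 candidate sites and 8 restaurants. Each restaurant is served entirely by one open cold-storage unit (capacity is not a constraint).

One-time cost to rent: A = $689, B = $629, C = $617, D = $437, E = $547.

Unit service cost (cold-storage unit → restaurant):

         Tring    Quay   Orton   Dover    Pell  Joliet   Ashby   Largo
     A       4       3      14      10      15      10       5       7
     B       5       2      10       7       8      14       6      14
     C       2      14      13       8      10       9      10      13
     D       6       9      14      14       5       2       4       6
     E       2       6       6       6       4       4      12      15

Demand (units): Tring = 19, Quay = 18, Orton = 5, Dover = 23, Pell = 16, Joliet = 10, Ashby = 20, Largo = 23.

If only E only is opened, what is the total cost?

Each restaurant is assigned to its cheapest site among the open ones.
{E}: Tring→E 2·19=38, Quay→E 6·18=108, Orton→E 6·5=30, Dover→E 6·23=138, Pell→E 4·16=64, Joliet→E 4·10=40, Ashby→E 12·20=240, Largo→E 15·23=345. Service 1003; fixed 547; total 1550.

Total cost: 1550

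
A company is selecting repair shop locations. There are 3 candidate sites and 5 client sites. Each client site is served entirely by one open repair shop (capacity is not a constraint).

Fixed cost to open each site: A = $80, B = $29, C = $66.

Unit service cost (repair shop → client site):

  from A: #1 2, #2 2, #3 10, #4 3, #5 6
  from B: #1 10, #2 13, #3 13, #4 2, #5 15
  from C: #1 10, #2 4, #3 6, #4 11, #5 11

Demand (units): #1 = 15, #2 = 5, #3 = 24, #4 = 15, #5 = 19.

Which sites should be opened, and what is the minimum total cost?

Open A and C; minimum total cost 489.

For any fixed open set, each client site goes to its cheapest open site; total = fixed + service.
{A, C}: #1→A 2·15=30, #2→A 2·5=10, #3→C 6·24=144, #4→A 3·15=45, #5→A 6·19=114. Service 343; fixed 146; total 489.
{A, B, C}: service 328 + fixed 175 = 503
{A}: #1→A 2·15=30, #2→A 2·5=10, #3→A 10·24=240, #4→A 3·15=45, #5→A 6·19=114. Service 439; fixed 80; total 519.
{B}: #1→B 10·15=150, #2→B 13·5=65, #3→B 13·24=312, #4→B 2·15=30, #5→B 15·19=285. Service 842; fixed 29; total 871.
No other subset beats 489.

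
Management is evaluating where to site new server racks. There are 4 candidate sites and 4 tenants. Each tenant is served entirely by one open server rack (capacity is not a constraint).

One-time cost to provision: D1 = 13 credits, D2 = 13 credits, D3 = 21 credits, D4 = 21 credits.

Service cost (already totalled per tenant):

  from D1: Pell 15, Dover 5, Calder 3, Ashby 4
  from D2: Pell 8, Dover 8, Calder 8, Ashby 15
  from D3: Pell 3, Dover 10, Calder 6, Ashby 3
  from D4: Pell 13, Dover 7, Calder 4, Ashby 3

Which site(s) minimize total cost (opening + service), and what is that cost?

For any fixed open set, each tenant goes to its cheapest open site; total = fixed + service.
{D1}: Pell→D1 15, Dover→D1 5, Calder→D1 3, Ashby→D1 4. Service 27; fixed 13; total 40.
{D3}: Pell→D3 3, Dover→D3 10, Calder→D3 6, Ashby→D3 3. Service 22; fixed 21; total 43.
{D1, D2}: service 20 + fixed 26 = 46
{D1, D2, D3, D4}: service 14 + fixed 68 = 82
No other subset beats 40.

Open D1 only; minimum total cost 40.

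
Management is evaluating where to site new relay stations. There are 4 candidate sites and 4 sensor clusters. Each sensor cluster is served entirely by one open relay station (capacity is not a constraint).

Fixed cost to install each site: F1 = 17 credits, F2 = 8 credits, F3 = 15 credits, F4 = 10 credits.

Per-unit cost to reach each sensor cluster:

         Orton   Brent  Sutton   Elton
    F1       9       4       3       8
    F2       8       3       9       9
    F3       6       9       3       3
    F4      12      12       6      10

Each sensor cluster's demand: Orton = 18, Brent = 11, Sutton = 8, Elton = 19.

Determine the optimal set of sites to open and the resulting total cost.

For any fixed open set, each sensor cluster goes to its cheapest open site; total = fixed + service.
{F2, F3}: Orton→F3 6·18=108, Brent→F2 3·11=33, Sutton→F3 3·8=24, Elton→F3 3·19=57. Service 222; fixed 23; total 245.
{F2, F3, F4}: service 222 + fixed 33 = 255
{F1, F2, F3}: service 222 + fixed 40 = 262
{F1, F2, F3, F4}: Orton→F3 6·18=108, Brent→F2 3·11=33, Sutton→F1 3·8=24, Elton→F3 3·19=57. Service 222; fixed 50; total 272.
No other subset beats 245.

Open F2 and F3; minimum total cost 245.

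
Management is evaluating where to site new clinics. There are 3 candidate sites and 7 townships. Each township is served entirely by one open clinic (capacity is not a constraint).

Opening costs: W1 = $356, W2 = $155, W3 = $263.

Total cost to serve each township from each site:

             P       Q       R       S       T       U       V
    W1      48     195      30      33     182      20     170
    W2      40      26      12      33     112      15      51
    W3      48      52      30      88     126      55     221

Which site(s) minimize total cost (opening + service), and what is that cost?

Open W2 only; minimum total cost 444.

For any fixed open set, each township goes to its cheapest open site; total = fixed + service.
{W2}: P→W2 40, Q→W2 26, R→W2 12, S→W2 33, T→W2 112, U→W2 15, V→W2 51. Service 289; fixed 155; total 444.
{W2, W3}: P→W2 40, Q→W2 26, R→W2 12, S→W2 33, T→W2 112, U→W2 15, V→W2 51. Service 289; fixed 418; total 707.
{W1, W2}: P→W2 40, Q→W2 26, R→W2 12, S→W1 33, T→W2 112, U→W2 15, V→W2 51. Service 289; fixed 511; total 800.
{W1, W2, W3}: service 289 + fixed 774 = 1063
No other subset beats 444.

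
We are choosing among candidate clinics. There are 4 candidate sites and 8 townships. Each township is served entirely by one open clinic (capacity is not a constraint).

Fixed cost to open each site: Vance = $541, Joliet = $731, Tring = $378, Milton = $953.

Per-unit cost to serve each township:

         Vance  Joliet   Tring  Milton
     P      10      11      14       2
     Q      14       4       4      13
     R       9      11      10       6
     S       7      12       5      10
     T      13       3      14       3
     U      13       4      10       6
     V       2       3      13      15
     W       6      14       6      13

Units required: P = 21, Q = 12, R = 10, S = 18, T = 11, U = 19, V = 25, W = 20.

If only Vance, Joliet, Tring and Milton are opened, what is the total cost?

Total cost: 3122

Each township is assigned to its cheapest site among the open ones.
{Vance, Joliet, Tring, Milton}: P→Milton 2·21=42, Q→Joliet 4·12=48, R→Milton 6·10=60, S→Tring 5·18=90, T→Joliet 3·11=33, U→Joliet 4·19=76, V→Vance 2·25=50, W→Vance 6·20=120. Service 519; fixed 2603; total 3122.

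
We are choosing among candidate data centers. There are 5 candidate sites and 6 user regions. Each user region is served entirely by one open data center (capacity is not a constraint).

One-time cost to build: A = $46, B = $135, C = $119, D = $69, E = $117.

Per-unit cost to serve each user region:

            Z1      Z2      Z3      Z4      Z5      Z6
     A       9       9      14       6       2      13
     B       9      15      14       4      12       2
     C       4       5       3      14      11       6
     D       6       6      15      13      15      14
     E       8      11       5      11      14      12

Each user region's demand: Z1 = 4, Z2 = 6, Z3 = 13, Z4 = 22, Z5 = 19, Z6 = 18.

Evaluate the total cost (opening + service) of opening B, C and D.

Total cost: 741

Each user region is assigned to its cheapest site among the open ones.
{B, C, D}: Z1→C 4·4=16, Z2→C 5·6=30, Z3→C 3·13=39, Z4→B 4·22=88, Z5→C 11·19=209, Z6→B 2·18=36. Service 418; fixed 323; total 741.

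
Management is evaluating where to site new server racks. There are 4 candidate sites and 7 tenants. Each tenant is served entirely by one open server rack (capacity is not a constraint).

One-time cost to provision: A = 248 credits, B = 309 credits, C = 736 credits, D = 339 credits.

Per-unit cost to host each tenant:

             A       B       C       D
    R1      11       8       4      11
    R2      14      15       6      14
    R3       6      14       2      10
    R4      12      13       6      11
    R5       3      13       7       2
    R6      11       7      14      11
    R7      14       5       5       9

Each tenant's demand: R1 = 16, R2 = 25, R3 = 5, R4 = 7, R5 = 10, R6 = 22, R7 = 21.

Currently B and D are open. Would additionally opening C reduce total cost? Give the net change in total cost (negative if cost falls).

Current service cost with {B, D}: 884.
Adding C: each tenant re-picks its cheapest; new service cost 545, saving 339.
Extra fixed cost: 736. Net change = 736 − 339 = 397.
(Totals: 1532 → 1929.)

No — net change +397 (cost rises by 397).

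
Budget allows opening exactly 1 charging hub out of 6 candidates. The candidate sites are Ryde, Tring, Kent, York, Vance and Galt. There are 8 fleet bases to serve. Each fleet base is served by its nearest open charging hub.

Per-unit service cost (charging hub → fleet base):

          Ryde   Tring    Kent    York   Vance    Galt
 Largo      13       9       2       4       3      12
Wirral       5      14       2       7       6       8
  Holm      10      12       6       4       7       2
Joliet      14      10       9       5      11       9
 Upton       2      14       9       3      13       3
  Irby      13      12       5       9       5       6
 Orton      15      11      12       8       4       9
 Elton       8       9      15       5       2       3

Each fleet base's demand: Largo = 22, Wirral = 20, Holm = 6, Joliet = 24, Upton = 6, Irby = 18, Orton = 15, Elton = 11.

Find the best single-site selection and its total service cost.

With exactly 1 open, each fleet base uses its cheapest among the chosen.
{York}: Largo→York 4·22=88, Wirral→York 7·20=140, Holm→York 4·6=24, Joliet→York 5·24=120, Upton→York 3·6=18, Irby→York 9·18=162, Orton→York 8·15=120, Elton→York 5·11=55. Service cost 727.
{Vance}: service cost 742
{Kent}: service cost 825
Among all 6 size-1 choices, {York} is lowest.

Choose York only; total service cost 727.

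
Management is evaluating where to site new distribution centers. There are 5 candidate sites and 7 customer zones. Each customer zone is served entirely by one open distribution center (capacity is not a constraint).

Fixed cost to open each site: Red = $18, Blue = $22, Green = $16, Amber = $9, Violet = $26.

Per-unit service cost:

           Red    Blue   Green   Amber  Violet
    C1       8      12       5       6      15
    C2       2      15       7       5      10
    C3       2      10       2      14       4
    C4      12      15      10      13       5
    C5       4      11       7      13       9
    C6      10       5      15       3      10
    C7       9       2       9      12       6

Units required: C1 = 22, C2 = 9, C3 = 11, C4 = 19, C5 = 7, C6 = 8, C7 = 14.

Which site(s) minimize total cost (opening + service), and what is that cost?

Open Red, Blue, Green, Amber and Violet; minimum total cost 416.

For any fixed open set, each customer zone goes to its cheapest open site; total = fixed + service.
{Red, Blue, Green, Amber, Violet}: C1→Green 5·22=110, C2→Red 2·9=18, C3→Red 2·11=22, C4→Violet 5·19=95, C5→Red 4·7=28, C6→Amber 3·8=24, C7→Blue 2·14=28. Service 325; fixed 91; total 416.
{Red, Blue, Amber, Violet}: service 347 + fixed 75 = 422
{Red, Blue, Green, Violet}: service 341 + fixed 82 = 423
{Amber}: service 861 + fixed 9 = 870
No other subset beats 416.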